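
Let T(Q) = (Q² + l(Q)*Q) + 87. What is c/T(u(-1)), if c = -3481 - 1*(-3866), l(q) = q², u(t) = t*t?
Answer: 385/89 ≈ 4.3258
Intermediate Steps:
u(t) = t²
T(Q) = 87 + Q² + Q³ (T(Q) = (Q² + Q²*Q) + 87 = (Q² + Q³) + 87 = 87 + Q² + Q³)
c = 385 (c = -3481 + 3866 = 385)
c/T(u(-1)) = 385/(87 + ((-1)²)² + ((-1)²)³) = 385/(87 + 1² + 1³) = 385/(87 + 1 + 1) = 385/89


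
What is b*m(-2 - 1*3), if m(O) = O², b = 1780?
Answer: 44500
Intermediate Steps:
b*m(-2 - 1*3) = 1780*(-2 - 1*3)² = 1780*(-2 - 3)² = 1780*(-5)² = 1780*25 = 44500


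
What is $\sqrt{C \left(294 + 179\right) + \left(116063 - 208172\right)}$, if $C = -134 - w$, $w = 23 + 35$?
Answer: $15 i \sqrt{813} \approx 427.7 i$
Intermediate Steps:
$w = 58$
$C = -192$ ($C = -134 - 58 = -192$)
$\sqrt{C \left(294 + 179\right) + \left(116063 - 208172\right)} = \sqrt{- 192 \left(294 + 179\right) + \left(116063 - 208172\right)} = \sqrt{\left(-192\right) 473 + \left(116063 - 208172\right)} = \sqrt{-90816 - 92109} = \sqrt{-182925} = 15 i \sqrt{813}$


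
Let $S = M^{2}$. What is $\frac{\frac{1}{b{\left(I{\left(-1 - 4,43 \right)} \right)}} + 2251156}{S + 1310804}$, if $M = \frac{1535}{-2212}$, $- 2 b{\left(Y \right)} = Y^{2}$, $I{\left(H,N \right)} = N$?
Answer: $\frac{20366328660009248}{11858918214998649} \approx 1.7174$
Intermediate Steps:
$b{\left(Y \right)} = - \frac{Y^{2}}{2}$
$M = - \frac{1535}{2212}$ ($M = 1535 \left(- \frac{1}{2212}\right) = - \frac{1535}{2212} \approx -0.69394$)
$S = \frac{2356225}{4892944}$ ($S = \left(- \frac{1535}{2212}\right)^{2} = \frac{2356225}{4892944} \approx 0.48156$)
$\frac{\frac{1}{b{\left(I{\left(-1 - 4,43 \right)} \right)}} + 2251156}{S + 1310804} = \frac{\frac{1}{\left(- \frac{1}{2}\right) 43^{2}} + 2251156}{\frac{2356225}{4892944} + 1310804} = \frac{\frac{1}{\left(- \frac{1}{2}\right) 1849} + 2251156}{\frac{6413692923201}{4892944}} = \left(\frac{1}{- \frac{1849}{2}} + 2251156\right) \frac{4892944}{6413692923201} = \left(- \frac{2}{1849} + 2251156\right) \frac{4892944}{6413692923201} = \frac{4162387442}{1849} \cdot \frac{4892944}{6413692923201} = \frac{20366328660009248}{11858918214998649}$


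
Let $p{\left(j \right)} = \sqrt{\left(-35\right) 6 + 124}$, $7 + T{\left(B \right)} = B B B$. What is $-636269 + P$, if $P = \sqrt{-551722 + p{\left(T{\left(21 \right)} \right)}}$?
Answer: $-636269 + \sqrt{-551722 + i \sqrt{86}} \approx -6.3627 \cdot 10^{5} + 742.78 i$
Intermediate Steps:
$T{\left(B \right)} = -7 + B^{3}$ ($T{\left(B \right)} = -7 + B B B = -7 + B^{2} B = -7 + B^{3}$)
$p{\left(j \right)} = i \sqrt{86}$ ($p{\left(j \right)} = \sqrt{-210 + 124} = \sqrt{-86} = i \sqrt{86}$)
$P = \sqrt{-551722 + i \sqrt{86}} \approx 0.006 + 742.78 i$
$-636269 + P = -636269 + \sqrt{-551722 + i \sqrt{86}}$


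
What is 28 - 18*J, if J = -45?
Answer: 838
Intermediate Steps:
28 - 18*J = 28 - 18*(-45) = 28 + 810 = 838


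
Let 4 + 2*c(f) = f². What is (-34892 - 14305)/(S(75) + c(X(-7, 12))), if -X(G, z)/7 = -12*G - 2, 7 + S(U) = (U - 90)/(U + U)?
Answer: -491970/1647289 ≈ -0.29865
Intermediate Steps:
S(U) = -7 + (-90 + U)/(2*U) (S(U) = -7 + (U - 90)/(U + U) = -7 + (-90 + U)/((2*U)) = -7 + (-90 + U)*(1/(2*U)) = -7 + (-90 + U)/(2*U))
X(G, z) = 14 + 84*G (X(G, z) = -7*(-12*G - 2) = -7*(-2 - 12*G) = 14 + 84*G)
c(f) = -2 + f²/2
(-34892 - 14305)/(S(75) + c(X(-7, 12))) = (-34892 - 14305)/((-13/2 - 45/75) + (-2 + (14 + 84*(-7))²/2)) = -49197/((-13/2 - 45*1/75) + (-2 + (14 - 588)²/2)) = -49197/((-13/2 - ⅗) + (-2 + (½)*(-574)²)) = -49197/(-71/10 + (-2 + (½)*329476)) = -49197/(-71/10 + (-2 + 164738)) = -49197/(-71/10 + 164736) = -49197/1647289/10 = -49197*10/1647289 = -491970/1647289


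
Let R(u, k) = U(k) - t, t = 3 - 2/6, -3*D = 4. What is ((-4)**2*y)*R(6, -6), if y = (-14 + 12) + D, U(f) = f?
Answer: 4160/9 ≈ 462.22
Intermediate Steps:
D = -4/3 (D = -1/3*4 = -4/3 ≈ -1.3333)
t = 8/3 (t = 3 - 2*1/6 = 3 - 1/3 = 8/3 ≈ 2.6667)
R(u, k) = -8/3 + k (R(u, k) = k - 1*8/3 = k - 8/3 = -8/3 + k)
y = -10/3 (y = (-14 + 12) - 4/3 = -2 - 4/3 = -10/3 ≈ -3.3333)
((-4)**2*y)*R(6, -6) = ((-4)**2*(-10/3))*(-8/3 - 6) = (16*(-10/3))*(-26/3) = -160/3*(-26/3) = 4160/9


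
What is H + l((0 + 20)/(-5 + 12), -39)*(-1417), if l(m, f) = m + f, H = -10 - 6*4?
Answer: 358263/7 ≈ 51180.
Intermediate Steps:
H = -34 (H = -10 - 24 = -34)
l(m, f) = f + m
H + l((0 + 20)/(-5 + 12), -39)*(-1417) = -34 + (-39 + (0 + 20)/(-5 + 12))*(-1417) = -34 + (-39 + 20/7)*(-1417) = -34 - 253/7*(-1417) = -34 + 358501/7 = 358263/7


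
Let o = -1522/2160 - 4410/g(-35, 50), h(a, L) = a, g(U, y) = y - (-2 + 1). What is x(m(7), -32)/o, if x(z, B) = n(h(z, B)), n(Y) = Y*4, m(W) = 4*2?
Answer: -587520/1600537 ≈ -0.36708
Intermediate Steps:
m(W) = 8
g(U, y) = 1 + y (g(U, y) = y - 1*(-1) = y + 1 = 1 + y)
n(Y) = 4*Y
x(z, B) = 4*z
o = -1600537/18360 (o = -1522/2160 - 4410/(1 + 50) = -1522*1/2160 - 4410/51 = -761/1080 - 4410*1/51 = -761/1080 - 1470/17 = -1600537/18360 ≈ -87.175)
x(m(7), -32)/o = (4*8)/(-1600537/18360) = 32*(-18360/1600537) = -587520/1600537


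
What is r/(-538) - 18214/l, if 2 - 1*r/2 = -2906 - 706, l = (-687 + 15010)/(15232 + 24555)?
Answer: -194990795764/3852887 ≈ -50609.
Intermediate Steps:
l = 14323/39787 ≈ 0.35999
r = 7228 (r = 4 - 2*(-2906 - 706) = 4 - 2*(-3612) = 4 + 7224 = 7228)
r/(-538) - 18214/l = 7228/(-538) - 18214/14323/39787 = 7228*(-1/538) - 18214*39787/14323 = -3614/269 - 724680418/14323 = -194990795764/3852887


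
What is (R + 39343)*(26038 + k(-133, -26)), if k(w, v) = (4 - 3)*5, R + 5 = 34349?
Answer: 1919030541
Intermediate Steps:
R = 34344 (R = -5 + 34349 = 34344)
k(w, v) = 5 (k(w, v) = 1*5 = 5)
(R + 39343)*(26038 + k(-133, -26)) = (34344 + 39343)*(26038 + 5) = 73687*26043 = 1919030541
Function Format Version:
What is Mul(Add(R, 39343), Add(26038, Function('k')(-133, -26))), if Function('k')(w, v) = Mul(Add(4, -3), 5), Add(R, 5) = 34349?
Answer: 1919030541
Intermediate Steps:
R = 34344 (R = Add(-5, 34349) = 34344)
Function('k')(w, v) = 5 (Function('k')(w, v) = Mul(1, 5) = 5)
Mul(Add(R, 39343), Add(26038, Function('k')(-133, -26))) = Mul(Add(34344, 39343), Add(26038, 5)) = Mul(73687, 26043) = 1919030541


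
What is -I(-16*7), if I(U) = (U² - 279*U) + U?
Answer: -43680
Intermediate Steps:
I(U) = U² - 278*U
-I(-16*7) = -(-16*7)*(-278 - 16*7) = -(-112)*(-278 - 112) = -(-112)*(-390) = -1*43680 = -43680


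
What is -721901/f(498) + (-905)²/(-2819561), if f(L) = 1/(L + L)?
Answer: -2027302130658181/2819561 ≈ -7.1901e+8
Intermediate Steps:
f(L) = 1/(2*L)
-721901/f(498) + (-905)²/(-2819561) = -721901/((½)/498) + (-905)²/(-2819561) = -721901/((½)*(1/498)) + 819025*(-1/2819561) = -721901/1/996 - 819025/2819561 = -721901*996 - 819025/2819561 = -719013396 - 819025/2819561 = -2027302130658181/2819561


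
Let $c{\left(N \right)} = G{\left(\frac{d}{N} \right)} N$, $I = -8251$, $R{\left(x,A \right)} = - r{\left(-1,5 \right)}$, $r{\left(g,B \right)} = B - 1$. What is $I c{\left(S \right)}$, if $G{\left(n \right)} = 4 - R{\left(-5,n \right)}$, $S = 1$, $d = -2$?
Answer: $-66008$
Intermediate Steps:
$r{\left(g,B \right)} = -1 + B$
$R{\left(x,A \right)} = -4$ ($R{\left(x,A \right)} = - (-1 + 5) = \left(-1\right) 4 = -4$)
$G{\left(n \right)} = 8$ ($G{\left(n \right)} = 4 - -4 = 4 + 4 = 8$)
$c{\left(N \right)} = 8 N$
$I c{\left(S \right)} = - 8251 \cdot 8 \cdot 1 = \left(-8251\right) 8 = -66008$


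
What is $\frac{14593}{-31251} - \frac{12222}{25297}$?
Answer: $- \frac{751108843}{790556547} \approx -0.9501$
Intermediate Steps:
$\frac{14593}{-31251} - \frac{12222}{25297} = 14593 \left(- \frac{1}{31251}\right) - \frac{12222}{25297} = - \frac{14593}{31251} - \frac{12222}{25297} = - \frac{751108843}{790556547}$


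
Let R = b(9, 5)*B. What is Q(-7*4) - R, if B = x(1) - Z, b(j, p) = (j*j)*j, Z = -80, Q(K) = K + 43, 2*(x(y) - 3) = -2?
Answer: -59763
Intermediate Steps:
x(y) = 2 (x(y) = 3 + (½)*(-2) = 3 - 1 = 2)
Q(K) = 43 + K
b(j, p) = j³ (b(j, p) = j²*j = j³)
B = 82 (B = 2 - 1*(-80) = 2 + 80 = 82)
R = 59778 (R = 9³*82 = 729*82 = 59778)
Q(-7*4) - R = (43 - 7*4) - 1*59778 = (43 - 28) - 59778 = 15 - 59778 = -59763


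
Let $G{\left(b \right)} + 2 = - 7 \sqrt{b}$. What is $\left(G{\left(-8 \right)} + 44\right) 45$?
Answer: $1890 - 630 i \sqrt{2} \approx 1890.0 - 890.95 i$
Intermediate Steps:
$G{\left(b \right)} = -2 - 7 \sqrt{b}$
$\left(G{\left(-8 \right)} + 44\right) 45 = \left(\left(-2 - 7 \sqrt{-8}\right) + 44\right) 45 = \left(\left(-2 - 7 \cdot 2 i \sqrt{2}\right) + 44\right) 45 = \left(\left(-2 - 14 i \sqrt{2}\right) + 44\right) 45 = \left(42 - 14 i \sqrt{2}\right) 45 = 1890 - 630 i \sqrt{2}$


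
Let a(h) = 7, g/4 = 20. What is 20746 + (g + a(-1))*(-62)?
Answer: 15352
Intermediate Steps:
g = 80 (g = 4*20 = 80)
20746 + (g + a(-1))*(-62) = 20746 + (80 + 7)*(-62) = 20746 + 87*(-62) = 20746 - 5394 = 15352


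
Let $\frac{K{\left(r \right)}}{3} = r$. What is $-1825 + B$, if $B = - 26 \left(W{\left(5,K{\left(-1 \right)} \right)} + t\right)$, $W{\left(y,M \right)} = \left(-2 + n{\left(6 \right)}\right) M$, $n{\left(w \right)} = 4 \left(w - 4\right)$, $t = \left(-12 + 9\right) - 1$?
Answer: $-1253$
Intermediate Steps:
$t = -4$ ($t = -3 - 1 = -4$)
$n{\left(w \right)} = -16 + 4 w$ ($n{\left(w \right)} = 4 \left(-4 + w\right) = -16 + 4 w$)
$K{\left(r \right)} = 3 r$
$W{\left(y,M \right)} = 6 M$ ($W{\left(y,M \right)} = \left(-2 + \left(-16 + 4 \cdot 6\right)\right) M = \left(-2 + \left(-16 + 24\right)\right) M = \left(-2 + 8\right) M = 6 M$)
$B = 572$ ($B = - 26 \left(6 \cdot 3 \left(-1\right) - 4\right) = - 26 \left(6 \left(-3\right) - 4\right) = - 26 \left(-18 - 4\right) = \left(-26\right) \left(-22\right) = 572$)
$-1825 + B = -1825 + 572 = -1253$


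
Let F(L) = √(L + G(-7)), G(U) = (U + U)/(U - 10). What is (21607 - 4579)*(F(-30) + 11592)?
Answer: 197388576 + 68112*I*√527/17 ≈ 1.9739e+8 + 91977.0*I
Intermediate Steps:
G(U) = 2*U/(-10 + U) (G(U) = (2*U)/(-10 + U) = 2*U/(-10 + U))
F(L) = √(14/17 + L) (F(L) = √(L + 2*(-7)/(-10 - 7)) = √(L + 2*(-7)/(-17)) = √(L + 2*(-7)*(-1/17)) = √(L + 14/17) = √(14/17 + L))
(21607 - 4579)*(F(-30) + 11592) = (21607 - 4579)*(√(238 + 289*(-30))/17 + 11592) = 17028*(√(238 - 8670)/17 + 11592) = 17028*(√(-8432)/17 + 11592) = 17028*((4*I*√527)/17 + 11592) = 17028*(4*I*√527/17 + 11592) = 17028*(11592 + 4*I*√527/17) = 197388576 + 68112*I*√527/17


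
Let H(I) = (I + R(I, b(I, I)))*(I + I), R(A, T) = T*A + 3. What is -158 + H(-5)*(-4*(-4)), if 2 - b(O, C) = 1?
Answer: 962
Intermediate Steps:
b(O, C) = 1 (b(O, C) = 2 - 1*1 = 2 - 1 = 1)
R(A, T) = 3 + A*T (R(A, T) = A*T + 3 = 3 + A*T)
H(I) = 2*I*(3 + 2*I) (H(I) = (I + (3 + I*1))*(I + I) = (I + (3 + I))*(2*I) = (3 + 2*I)*(2*I) = 2*I*(3 + 2*I))
-158 + H(-5)*(-4*(-4)) = -158 + (2*(-5)*(3 + 2*(-5)))*(-4*(-4)) = -158 + (2*(-5)*(3 - 10))*16 = -158 + (2*(-5)*(-7))*16 = -158 + 70*16 = -158 + 1120 = 962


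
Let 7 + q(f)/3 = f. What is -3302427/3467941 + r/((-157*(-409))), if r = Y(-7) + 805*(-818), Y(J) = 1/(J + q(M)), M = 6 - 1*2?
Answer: -39930614892597/3562990326928 ≈ -11.207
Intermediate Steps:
M = 4 (M = 6 - 2 = 4)
q(f) = -21 + 3*f
Y(J) = 1/(-9 + J) (Y(J) = 1/(J + (-21 + 3*4)) = 1/(J + (-21 + 12)) = 1/(J - 9) = 1/(-9 + J))
r = -10535841/16 (r = 1/(-9 - 7) + 805*(-818) = 1/(-16) - 658490 = -1/16 - 658490 = -10535841/16 ≈ -6.5849e+5)
-3302427/3467941 + r/((-157*(-409))) = -3302427/3467941 - 10535841/(16*((-157*(-409)))) = -3302427*1/3467941 - 10535841/16/64213 = -3302427/3467941 - 10535841/16*1/64213 = -3302427/3467941 - 10535841/1027408 = -39930614892597/3562990326928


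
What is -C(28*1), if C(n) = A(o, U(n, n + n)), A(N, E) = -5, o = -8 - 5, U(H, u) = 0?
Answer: 5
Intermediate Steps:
o = -13
C(n) = -5
-C(28*1) = -1*(-5) = 5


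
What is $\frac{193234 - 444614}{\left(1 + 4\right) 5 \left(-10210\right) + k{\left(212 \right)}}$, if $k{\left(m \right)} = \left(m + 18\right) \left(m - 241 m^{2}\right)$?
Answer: $\frac{25138}{249145241} \approx 0.0001009$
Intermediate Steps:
$k{\left(m \right)} = \left(18 + m\right) \left(m - 241 m^{2}\right)$
$\frac{193234 - 444614}{\left(1 + 4\right) 5 \left(-10210\right) + k{\left(212 \right)}} = \frac{193234 - 444614}{\left(1 + 4\right) 5 \left(-10210\right) + 212 \left(18 - 919444 - 241 \cdot 212^{2}\right)} = - \frac{251380}{5 \cdot 5 \left(-10210\right) + 212 \left(18 - 919444 - 10831504\right)} = - \frac{251380}{25 \left(-10210\right) + 212 \left(18 - 919444 - 10831504\right)} = - \frac{251380}{-255250 + 212 \left(-11750930\right)} = - \frac{251380}{-255250 - 2491197160} = - \frac{251380}{-2491452410} = \left(-251380\right) \left(- \frac{1}{2491452410}\right) = \frac{25138}{249145241}$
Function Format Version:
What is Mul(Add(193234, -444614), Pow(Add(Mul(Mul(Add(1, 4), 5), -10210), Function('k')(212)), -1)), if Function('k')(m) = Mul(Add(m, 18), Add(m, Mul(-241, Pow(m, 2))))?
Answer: Rational(25138, 249145241) ≈ 0.00010090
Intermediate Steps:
Function('k')(m) = Mul(Add(18, m), Add(m, Mul(-241, Pow(m, 2))))
Mul(Add(193234, -444614), Pow(Add(Mul(Mul(Add(1, 4), 5), -10210), Function('k')(212)), -1)) = Mul(Add(193234, -444614), Pow(Add(Mul(Mul(Add(1, 4), 5), -10210), Mul(212, Add(18, Mul(-4337, 212), Mul(-241, Pow(212, 2))))), -1)) = Mul(-251380, Pow(Add(Mul(Mul(5, 5), -10210), Mul(212, Add(18, -919444, Mul(-241, 44944)))), -1)) = Mul(-251380, Pow(Add(Mul(25, -10210), Mul(212, Add(18, -919444, -10831504))), -1)) = Mul(-251380, Pow(Add(-255250, Mul(212, -11750930)), -1)) = Mul(-251380, Pow(Add(-255250, -2491197160), -1)) = Mul(-251380, Pow(-2491452410, -1)) = Mul(-251380, Rational(-1, 2491452410)) = Rational(25138, 249145241)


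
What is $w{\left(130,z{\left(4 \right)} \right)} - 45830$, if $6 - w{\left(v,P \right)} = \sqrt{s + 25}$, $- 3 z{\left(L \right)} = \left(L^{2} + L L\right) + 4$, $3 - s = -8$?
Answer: $-45830$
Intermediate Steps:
$s = 11$ ($s = 3 - -8 = 3 + 8 = 11$)
$z{\left(L \right)} = - \frac{4}{3} - \frac{2 L^{2}}{3}$ ($z{\left(L \right)} = - \frac{\left(L^{2} + L L\right) + 4}{3} = - \frac{\left(L^{2} + L^{2}\right) + 4}{3} = - \frac{2 L^{2} + 4}{3} = - \frac{4 + 2 L^{2}}{3} = - \frac{4}{3} - \frac{2 L^{2}}{3}$)
$w{\left(v,P \right)} = 0$ ($w{\left(v,P \right)} = 6 - \sqrt{11 + 25} = 6 - \sqrt{36} = 6 - 6 = 0$)
$w{\left(130,z{\left(4 \right)} \right)} - 45830 = 0 - 45830 = -45830$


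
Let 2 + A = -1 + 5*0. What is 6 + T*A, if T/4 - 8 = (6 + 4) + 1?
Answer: -222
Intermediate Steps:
A = -3 (A = -2 + (-1 + 5*0) = -2 + (-1 + 0) = -2 - 1 = -3)
T = 76 (T = 32 + 4*((6 + 4) + 1) = 32 + 4*(10 + 1) = 32 + 4*11 = 32 + 44 = 76)
6 + T*A = 6 + 76*(-3) = 6 - 228 = -222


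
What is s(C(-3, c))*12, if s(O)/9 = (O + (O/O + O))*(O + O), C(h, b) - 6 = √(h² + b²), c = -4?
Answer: 54648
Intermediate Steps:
C(h, b) = 6 + √(b² + h²) (C(h, b) = 6 + √(h² + b²) = 6 + √(b² + h²))
s(O) = 18*O*(1 + 2*O) (s(O) = 9*((O + (O/O + O))*(O + O)) = 9*((O + (1 + O))*(2*O)) = 9*((1 + 2*O)*(2*O)) = 9*(2*O*(1 + 2*O)) = 18*O*(1 + 2*O))
s(C(-3, c))*12 = (18*(6 + √((-4)² + (-3)²))*(1 + 2*(6 + √((-4)² + (-3)²))))*12 = (18*(6 + √(16 + 9))*(1 + 2*(6 + √(16 + 9))))*12 = (18*(6 + √25)*(1 + 2*(6 + √25)))*12 = (18*(6 + 5)*(1 + 2*(6 + 5)))*12 = (18*11*(1 + 2*11))*12 = (18*11*(1 + 22))*12 = (18*11*23)*12 = 4554*12 = 54648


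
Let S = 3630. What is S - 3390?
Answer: 240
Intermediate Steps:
S - 3390 = 3630 - 3390 = 240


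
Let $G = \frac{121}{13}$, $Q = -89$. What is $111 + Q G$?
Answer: $- \frac{9326}{13} \approx -717.38$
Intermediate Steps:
$G = \frac{121}{13}$ ($G = 121 \cdot \frac{1}{13} = \frac{121}{13} \approx 9.3077$)
$111 + Q G = 111 - \frac{10769}{13} = - \frac{9326}{13}$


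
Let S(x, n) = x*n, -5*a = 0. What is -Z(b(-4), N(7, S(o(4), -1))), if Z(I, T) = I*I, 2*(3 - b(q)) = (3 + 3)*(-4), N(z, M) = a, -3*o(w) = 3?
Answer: -225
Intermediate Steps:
o(w) = -1 (o(w) = -⅓*3 = -1)
a = 0 (a = -⅕*0 = 0)
S(x, n) = n*x
N(z, M) = 0
b(q) = 15 (b(q) = 3 - (3 + 3)*(-4)/2 = 3 - 3*(-4) = 3 - ½*(-24) = 3 + 12 = 15)
Z(I, T) = I²
-Z(b(-4), N(7, S(o(4), -1))) = -1*15² = -1*225 = -225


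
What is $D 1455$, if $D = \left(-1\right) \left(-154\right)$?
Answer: $224070$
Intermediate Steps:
$D = 154$
$D 1455 = 154 \cdot 1455 = 224070$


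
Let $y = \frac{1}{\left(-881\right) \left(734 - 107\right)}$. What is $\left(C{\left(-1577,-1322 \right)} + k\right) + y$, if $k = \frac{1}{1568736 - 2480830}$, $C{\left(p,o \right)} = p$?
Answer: $- \frac{794538126896587}{503828868378} \approx -1577.0$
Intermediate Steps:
$y = - \frac{1}{552387}$ ($y = \frac{1}{\left(-881\right) 627} = \frac{1}{-552387} = - \frac{1}{552387} \approx -1.8103 \cdot 10^{-6}$)
$k = - \frac{1}{912094}$ ($k = \frac{1}{-912094} = - \frac{1}{912094} \approx -1.0964 \cdot 10^{-6}$)
$\left(C{\left(-1577,-1322 \right)} + k\right) + y = \left(-1577 - \frac{1}{912094}\right) - \frac{1}{552387} = - \frac{1438372239}{912094} - \frac{1}{552387} = - \frac{794538126896587}{503828868378}$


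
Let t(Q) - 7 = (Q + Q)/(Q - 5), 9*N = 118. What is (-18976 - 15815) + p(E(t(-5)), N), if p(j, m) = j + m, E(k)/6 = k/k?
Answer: -312947/9 ≈ -34772.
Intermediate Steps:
N = 118/9 (N = (⅑)*118 = 118/9 ≈ 13.111)
t(Q) = 7 + 2*Q/(-5 + Q) (t(Q) = 7 + (Q + Q)/(Q - 5) = 7 + (2*Q)/(-5 + Q) = 7 + 2*Q/(-5 + Q))
E(k) = 6 (E(k) = 6*(k/k) = 6*1 = 6)
(-18976 - 15815) + p(E(t(-5)), N) = (-18976 - 15815) + (6 + 118/9) = -34791 + 172/9 = -312947/9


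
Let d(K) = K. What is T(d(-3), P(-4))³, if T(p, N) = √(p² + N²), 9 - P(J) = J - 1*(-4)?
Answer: 270*√10 ≈ 853.81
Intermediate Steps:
P(J) = 5 - J (P(J) = 9 - (J - 1*(-4)) = 9 - (J + 4) = 9 - (4 + J) = 9 + (-4 - J) = 5 - J)
T(p, N) = √(N² + p²)
T(d(-3), P(-4))³ = (√((5 - 1*(-4))² + (-3)²))³ = (√((5 + 4)² + 9))³ = (√(9² + 9))³ = (√(81 + 9))³ = (√90)³ = (3*√10)³ = 270*√10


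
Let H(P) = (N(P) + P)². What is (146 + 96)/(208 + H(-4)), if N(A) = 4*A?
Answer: 121/304 ≈ 0.39803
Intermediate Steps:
H(P) = 25*P² (H(P) = (4*P + P)² = (5*P)² = 25*P²)
(146 + 96)/(208 + H(-4)) = (146 + 96)/(208 + 25*(-4)²) = 242/(208 + 25*16) = 242/(208 + 400) = 242/608 = 242*(1/608) = 121/304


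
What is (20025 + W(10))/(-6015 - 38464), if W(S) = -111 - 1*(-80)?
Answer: -19994/44479 ≈ -0.44952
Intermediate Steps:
W(S) = -31 (W(S) = -111 + 80 = -31)
(20025 + W(10))/(-6015 - 38464) = (20025 - 31)/(-6015 - 38464) = 19994/(-44479) = 19994*(-1/44479) = -19994/44479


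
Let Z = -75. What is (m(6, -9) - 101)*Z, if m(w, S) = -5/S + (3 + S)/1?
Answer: 23950/3 ≈ 7983.3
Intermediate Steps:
m(w, S) = 3 + S - 5/S (m(w, S) = -5/S + (3 + S)*1 = -5/S + (3 + S) = 3 + S - 5/S)
(m(6, -9) - 101)*Z = ((3 - 9 - 5/(-9)) - 101)*(-75) = ((3 - 9 - 5*(-⅑)) - 101)*(-75) = ((3 - 9 + 5/9) - 101)*(-75) = (-49/9 - 101)*(-75) = -958/9*(-75) = 23950/3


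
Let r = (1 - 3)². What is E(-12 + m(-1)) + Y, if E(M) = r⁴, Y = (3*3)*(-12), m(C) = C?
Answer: 148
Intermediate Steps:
Y = -108 (Y = 9*(-12) = -108)
r = 4 (r = (-2)² = 4)
E(M) = 256 (E(M) = 4⁴ = 256)
E(-12 + m(-1)) + Y = 256 - 108 = 148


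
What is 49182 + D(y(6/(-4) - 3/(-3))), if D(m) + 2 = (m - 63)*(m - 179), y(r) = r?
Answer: 242313/4 ≈ 60578.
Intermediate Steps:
D(m) = -2 + (-179 + m)*(-63 + m) (D(m) = -2 + (m - 63)*(m - 179) = -2 + (-63 + m)*(-179 + m) = -2 + (-179 + m)*(-63 + m))
49182 + D(y(6/(-4) - 3/(-3))) = 49182 + (11275 + (6/(-4) - 3/(-3))² - 242*(6/(-4) - 3/(-3))) = 49182 + (11275 + (6*(-¼) - 3*(-⅓))² - 242*(6*(-¼) - 3*(-⅓))) = 49182 + (11275 + (-3/2 + 1)² - 242*(-3/2 + 1)) = 49182 + (11275 + (-½)² - 242*(-½)) = 49182 + (11275 + ¼ + 121) = 49182 + 45585/4 = 242313/4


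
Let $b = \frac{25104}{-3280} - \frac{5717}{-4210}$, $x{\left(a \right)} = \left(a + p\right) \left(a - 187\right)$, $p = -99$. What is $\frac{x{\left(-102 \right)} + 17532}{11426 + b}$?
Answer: $\frac{13052940810}{1971155159} \approx 6.622$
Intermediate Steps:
$x{\left(a \right)} = \left(-187 + a\right) \left(-99 + a\right)$ ($x{\left(a \right)} = \left(a - 99\right) \left(a - 187\right) = \left(-99 + a\right) \left(-187 + a\right) = \left(-187 + a\right) \left(-99 + a\right)$)
$b = - \frac{1086701}{172610}$ ($b = 25104 \left(- \frac{1}{3280}\right) - - \frac{5717}{4210} = - \frac{1569}{205} + \frac{5717}{4210} = - \frac{1086701}{172610} \approx -6.2957$)
$\frac{x{\left(-102 \right)} + 17532}{11426 + b} = \frac{\left(18513 + \left(-102\right)^{2} - -29172\right) + 17532}{11426 - \frac{1086701}{172610}} = \frac{\left(18513 + 10404 + 29172\right) + 17532}{\frac{1971155159}{172610}} = \left(58089 + 17532\right) \frac{172610}{1971155159} = 75621 \cdot \frac{172610}{1971155159} = \frac{13052940810}{1971155159}$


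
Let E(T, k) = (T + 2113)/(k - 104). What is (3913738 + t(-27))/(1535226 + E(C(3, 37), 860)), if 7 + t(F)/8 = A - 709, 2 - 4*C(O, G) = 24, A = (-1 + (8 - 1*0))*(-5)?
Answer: 1969495920/773755309 ≈ 2.5454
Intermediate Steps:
A = -35 (A = (-1 + (8 + 0))*(-5) = (-1 + 8)*(-5) = 7*(-5) = -35)
C(O, G) = -11/2 (C(O, G) = 1/2 - 1/4*24 = 1/2 - 6 = -11/2)
t(F) = -6008 (t(F) = -56 + 8*(-35 - 709) = -56 + 8*(-744) = -56 - 5952 = -6008)
E(T, k) = (2113 + T)/(-104 + k)
(3913738 + t(-27))/(1535226 + E(C(3, 37), 860)) = (3913738 - 6008)/(1535226 + (2113 - 11/2)/(-104 + 860)) = 3907730/(1535226 + (4215/2)/756) = 3907730/(1535226 + (1/756)*(4215/2)) = 3907730/(1535226 + 1405/504) = 3907730/(773755309/504) = 3907730*(504/773755309) = 1969495920/773755309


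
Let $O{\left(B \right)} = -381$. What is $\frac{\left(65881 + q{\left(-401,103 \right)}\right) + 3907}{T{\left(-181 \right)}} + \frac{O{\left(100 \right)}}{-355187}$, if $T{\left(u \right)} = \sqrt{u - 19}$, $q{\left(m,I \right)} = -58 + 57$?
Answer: $\frac{381}{355187} - \frac{69787 i \sqrt{2}}{20} \approx 0.0010727 - 4934.7 i$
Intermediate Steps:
$q{\left(m,I \right)} = -1$
$T{\left(u \right)} = \sqrt{-19 + u}$
$\frac{\left(65881 + q{\left(-401,103 \right)}\right) + 3907}{T{\left(-181 \right)}} + \frac{O{\left(100 \right)}}{-355187} = \frac{\left(65881 - 1\right) + 3907}{\sqrt{-19 - 181}} - \frac{381}{-355187} = \frac{65880 + 3907}{\sqrt{-200}} - - \frac{381}{355187} = \frac{69787}{10 i \sqrt{2}} + \frac{381}{355187} = 69787 \left(- \frac{i \sqrt{2}}{20}\right) + \frac{381}{355187} = - \frac{69787 i \sqrt{2}}{20} + \frac{381}{355187} = \frac{381}{355187} - \frac{69787 i \sqrt{2}}{20}$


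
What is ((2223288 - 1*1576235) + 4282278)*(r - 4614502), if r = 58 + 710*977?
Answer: -19326792822194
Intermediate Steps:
r = 693728 (r = 58 + 693670 = 693728)
((2223288 - 1*1576235) + 4282278)*(r - 4614502) = ((2223288 - 1*1576235) + 4282278)*(693728 - 4614502) = ((2223288 - 1576235) + 4282278)*(-3920774) = (647053 + 4282278)*(-3920774) = 4929331*(-3920774) = -19326792822194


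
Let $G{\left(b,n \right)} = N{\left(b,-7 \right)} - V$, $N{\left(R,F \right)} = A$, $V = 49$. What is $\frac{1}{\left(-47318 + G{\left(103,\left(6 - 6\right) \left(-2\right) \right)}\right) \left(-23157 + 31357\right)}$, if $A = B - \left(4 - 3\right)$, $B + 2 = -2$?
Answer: $- \frac{1}{388450400} \approx -2.5743 \cdot 10^{-9}$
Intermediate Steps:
$B = -4$ ($B = -2 - 2 = -4$)
$A = -5$ ($A = -4 - \left(4 - 3\right) = -4 - 1 = -5$)
$N{\left(R,F \right)} = -5$
$G{\left(b,n \right)} = -54$ ($G{\left(b,n \right)} = -5 - 49 = -54$)
$\frac{1}{\left(-47318 + G{\left(103,\left(6 - 6\right) \left(-2\right) \right)}\right) \left(-23157 + 31357\right)} = \frac{1}{\left(-47318 - 54\right) \left(-23157 + 31357\right)} = \frac{1}{\left(-47372\right) 8200} = \frac{1}{-388450400} = - \frac{1}{388450400}$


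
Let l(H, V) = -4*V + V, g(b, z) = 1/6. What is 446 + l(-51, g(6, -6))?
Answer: 891/2 ≈ 445.50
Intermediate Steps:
g(b, z) = ⅙
l(H, V) = -3*V
446 + l(-51, g(6, -6)) = 446 - 3*⅙ = 446 - ½ = 891/2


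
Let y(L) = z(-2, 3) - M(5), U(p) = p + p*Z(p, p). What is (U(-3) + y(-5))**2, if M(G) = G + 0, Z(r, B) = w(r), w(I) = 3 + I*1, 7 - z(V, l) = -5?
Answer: 16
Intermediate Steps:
z(V, l) = 12 (z(V, l) = 7 - 1*(-5) = 7 + 5 = 12)
w(I) = 3 + I
Z(r, B) = 3 + r
M(G) = G
U(p) = p + p*(3 + p)
y(L) = 7 (y(L) = 12 - 1*5 = 12 - 5 = 7)
(U(-3) + y(-5))**2 = (-3*(4 - 3) + 7)**2 = (-3*1 + 7)**2 = (-3 + 7)**2 = 4**2 = 16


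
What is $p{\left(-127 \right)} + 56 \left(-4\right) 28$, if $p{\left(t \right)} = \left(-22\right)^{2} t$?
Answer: $-67740$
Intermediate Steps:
$p{\left(t \right)} = 484 t$
$p{\left(-127 \right)} + 56 \left(-4\right) 28 = 484 \left(-127\right) + 56 \left(-4\right) 28 = -61468 - 6272 = -67740$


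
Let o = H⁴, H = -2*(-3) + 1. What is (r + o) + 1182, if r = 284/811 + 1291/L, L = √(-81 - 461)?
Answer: 2906097/811 - 1291*I*√542/542 ≈ 3583.4 - 55.453*I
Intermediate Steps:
L = I*√542 (L = √(-542) = I*√542 ≈ 23.281*I)
H = 7 (H = 6 + 1 = 7)
r = 284/811 - 1291*I*√542/542 (r = 284/811 + 1291/((I*√542)) = 284*(1/811) + 1291*(-I*√542/542) = 284/811 - 1291*I*√542/542 ≈ 0.35018 - 55.453*I)
o = 2401 (o = 7⁴ = 2401)
(r + o) + 1182 = ((284/811 - 1291*I*√542/542) + 2401) + 1182 = (1947495/811 - 1291*I*√542/542) + 1182 = 2906097/811 - 1291*I*√542/542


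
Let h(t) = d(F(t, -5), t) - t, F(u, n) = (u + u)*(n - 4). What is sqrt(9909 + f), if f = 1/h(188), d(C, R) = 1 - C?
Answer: sqrt(101277999578)/3197 ≈ 99.544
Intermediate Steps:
F(u, n) = 2*u*(-4 + n) (F(u, n) = (2*u)*(-4 + n) = 2*u*(-4 + n))
h(t) = 1 + 17*t (h(t) = (1 - 2*t*(-4 - 5)) - t = (1 - 2*t*(-9)) - t = (1 - (-18)*t) - t = (1 + 18*t) - t = 1 + 17*t)
f = 1/3197 (f = 1/(1 + 17*188) = 1/(1 + 3196) = 1/3197 ≈ 0.00031279)
sqrt(9909 + f) = sqrt(9909 + 1/3197) = sqrt(31679074/3197) = sqrt(101277999578)/3197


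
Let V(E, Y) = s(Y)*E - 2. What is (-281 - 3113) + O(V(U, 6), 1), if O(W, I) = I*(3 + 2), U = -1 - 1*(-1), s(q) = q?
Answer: -3389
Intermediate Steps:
U = 0 (U = -1 + 1 = 0)
V(E, Y) = -2 + E*Y (V(E, Y) = Y*E - 2 = E*Y - 2 = -2 + E*Y)
O(W, I) = 5*I (O(W, I) = I*5 = 5*I)
(-281 - 3113) + O(V(U, 6), 1) = (-281 - 3113) + 5*1 = -3394 + 5 = -3389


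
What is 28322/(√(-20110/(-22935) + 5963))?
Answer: 28322*√125483361861/27356303 ≈ 366.74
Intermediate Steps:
28322/(√(-20110/(-22935) + 5963)) = 28322/(√(-20110*(-1/22935) + 5963)) = 28322/(√(4022/4587 + 5963)) = 28322/(√(27356303/4587)) = 28322/((√125483361861/4587)) = 28322*(√125483361861/27356303) = 28322*√125483361861/27356303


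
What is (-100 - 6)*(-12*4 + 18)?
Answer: 3180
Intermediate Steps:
(-100 - 6)*(-12*4 + 18) = -106*(-48 + 18) = -106*(-30) = 3180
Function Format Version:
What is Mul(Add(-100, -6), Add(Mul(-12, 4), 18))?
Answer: 3180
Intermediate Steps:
Mul(Add(-100, -6), Add(Mul(-12, 4), 18)) = Mul(-106, Add(-48, 18)) = Mul(-106, -30) = 3180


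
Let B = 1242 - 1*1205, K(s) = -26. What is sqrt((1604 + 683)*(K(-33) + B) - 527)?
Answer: sqrt(24630) ≈ 156.94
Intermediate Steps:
B = 37 (B = 1242 - 1205 = 37)
sqrt((1604 + 683)*(K(-33) + B) - 527) = sqrt((1604 + 683)*(-26 + 37) - 527) = sqrt(2287*11 - 527) = sqrt(25157 - 527) = sqrt(24630)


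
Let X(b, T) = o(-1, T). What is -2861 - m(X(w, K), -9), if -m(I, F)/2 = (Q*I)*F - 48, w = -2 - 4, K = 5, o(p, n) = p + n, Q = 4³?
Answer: -7565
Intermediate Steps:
Q = 64
o(p, n) = n + p
w = -6
X(b, T) = -1 + T (X(b, T) = T - 1 = -1 + T)
m(I, F) = 96 - 128*F*I (m(I, F) = -2*((64*I)*F - 48) = -2*(64*F*I - 48) = -2*(-48 + 64*F*I) = 96 - 128*F*I)
-2861 - m(X(w, K), -9) = -2861 - (96 - 128*(-9)*(-1 + 5)) = -2861 - (96 - 128*(-9)*4) = -2861 - (96 + 4608) = -2861 - 1*4704 = -2861 - 4704 = -7565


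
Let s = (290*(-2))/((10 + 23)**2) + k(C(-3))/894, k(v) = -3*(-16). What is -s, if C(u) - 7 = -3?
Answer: 77708/162261 ≈ 0.47891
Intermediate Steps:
C(u) = 4 (C(u) = 7 - 3 = 4)
k(v) = 48
s = -77708/162261 (s = (290*(-2))/((10 + 23)**2) + 48/894 = -580/(33**2) + 48*(1/894) = -580/1089 + 8/149 = -77708/162261 ≈ -0.47891)
-s = -1*(-77708/162261) = 77708/162261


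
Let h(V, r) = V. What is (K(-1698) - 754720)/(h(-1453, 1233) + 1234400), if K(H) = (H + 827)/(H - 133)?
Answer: -1381891449/2257525957 ≈ -0.61213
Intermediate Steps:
K(H) = (827 + H)/(-133 + H)
(K(-1698) - 754720)/(h(-1453, 1233) + 1234400) = ((827 - 1698)/(-133 - 1698) - 754720)/(-1453 + 1234400) = (-871/(-1831) - 754720)/1232947 = (-1/1831*(-871) - 754720)*(1/1232947) = (871/1831 - 754720)*(1/1232947) = -1381891449/1831*1/1232947 = -1381891449/2257525957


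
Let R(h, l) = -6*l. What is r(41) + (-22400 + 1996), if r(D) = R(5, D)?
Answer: -20650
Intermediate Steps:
r(D) = -6*D
r(41) + (-22400 + 1996) = -6*41 + (-22400 + 1996) = -246 - 20404 = -20650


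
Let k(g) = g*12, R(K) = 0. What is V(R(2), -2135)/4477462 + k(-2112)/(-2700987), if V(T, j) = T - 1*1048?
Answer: 18441027092/2015594442499 ≈ 0.0091492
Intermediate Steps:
V(T, j) = -1048 + T (V(T, j) = T - 1048 = -1048 + T)
k(g) = 12*g
V(R(2), -2135)/4477462 + k(-2112)/(-2700987) = (-1048 + 0)/4477462 + (12*(-2112))/(-2700987) = -1048*1/4477462 - 25344*(-1/2700987) = -524/2238731 + 8448/900329 = 18441027092/2015594442499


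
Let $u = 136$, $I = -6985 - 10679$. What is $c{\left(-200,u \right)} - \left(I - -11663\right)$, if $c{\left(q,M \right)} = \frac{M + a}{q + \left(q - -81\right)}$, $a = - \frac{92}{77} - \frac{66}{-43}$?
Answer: $\frac{6337858787}{1056209} \approx 6000.6$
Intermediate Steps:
$a = \frac{1126}{3311}$ ($a = \left(-92\right) \frac{1}{77} - - \frac{66}{43} = - \frac{92}{77} + \frac{66}{43} = \frac{1126}{3311} \approx 0.34008$)
$I = -17664$ ($I = -6985 - 10679 = -17664$)
$c{\left(q,M \right)} = \frac{\frac{1126}{3311} + M}{81 + 2 q}$ ($c{\left(q,M \right)} = \frac{M + \frac{1126}{3311}}{q + \left(q - -81\right)} = \frac{\frac{1126}{3311} + M}{q + \left(q + 81\right)} = \frac{\frac{1126}{3311} + M}{q + \left(81 + q\right)} = \frac{\frac{1126}{3311} + M}{81 + 2 q}$)
$c{\left(-200,u \right)} - \left(I - -11663\right) = \frac{1126 + 3311 \cdot 136}{3311 \left(81 + 2 \left(-200\right)\right)} - \left(-17664 - -11663\right) = \frac{1126 + 450296}{3311 \left(81 - 400\right)} - \left(-17664 + 11663\right) = \frac{1}{3311} \frac{1}{-319} \cdot 451422 - -6001 = \frac{1}{3311} \left(- \frac{1}{319}\right) 451422 + 6001 = - \frac{451422}{1056209} + 6001 = \frac{6337858787}{1056209}$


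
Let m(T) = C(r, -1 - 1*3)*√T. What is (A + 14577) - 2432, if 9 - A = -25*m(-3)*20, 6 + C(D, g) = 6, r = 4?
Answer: 12154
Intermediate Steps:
C(D, g) = 0 (C(D, g) = -6 + 6 = 0)
m(T) = 0 (m(T) = 0*√T = 0)
A = 9 (A = 9 - (-25*0)*20 = 9 - 0*20 = 9 - 1*0 = 9 + 0 = 9)
(A + 14577) - 2432 = (9 + 14577) - 2432 = 14586 - 2432 = 12154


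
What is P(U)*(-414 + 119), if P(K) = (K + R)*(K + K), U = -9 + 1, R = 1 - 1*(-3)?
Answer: -18880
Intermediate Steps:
R = 4 (R = 1 + 3 = 4)
U = -8
P(K) = 2*K*(4 + K) (P(K) = (K + 4)*(K + K) = (4 + K)*(2*K) = 2*K*(4 + K))
P(U)*(-414 + 119) = (2*(-8)*(4 - 8))*(-414 + 119) = (2*(-8)*(-4))*(-295) = 64*(-295) = -18880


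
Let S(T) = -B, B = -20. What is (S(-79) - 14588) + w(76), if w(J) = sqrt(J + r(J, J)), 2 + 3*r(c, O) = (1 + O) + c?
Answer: -14568 + sqrt(1137)/3 ≈ -14557.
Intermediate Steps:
S(T) = 20 (S(T) = -1*(-20) = 20)
r(c, O) = -1/3 + O/3 + c/3 (r(c, O) = -2/3 + ((1 + O) + c)/3 = -2/3 + (1 + O + c)/3 = -2/3 + (1/3 + O/3 + c/3) = -1/3 + O/3 + c/3)
w(J) = sqrt(-1/3 + 5*J/3) (w(J) = sqrt(J + (-1/3 + J/3 + J/3)) = sqrt(J + (-1/3 + 2*J/3)) = sqrt(-1/3 + 5*J/3))
(S(-79) - 14588) + w(76) = (20 - 14588) + sqrt(-3 + 15*76)/3 = -14568 + sqrt(-3 + 1140)/3 = -14568 + sqrt(1137)/3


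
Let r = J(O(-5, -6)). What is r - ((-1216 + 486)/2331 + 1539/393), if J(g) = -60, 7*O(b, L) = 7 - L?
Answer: -19421833/305361 ≈ -63.603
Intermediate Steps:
O(b, L) = 1 - L/7 (O(b, L) = (7 - L)/7 = 1 - L/7)
r = -60
r - ((-1216 + 486)/2331 + 1539/393) = -60 - ((-1216 + 486)/2331 + 1539/393) = -60 - (-730*1/2331 + 1539*(1/393)) = -60 - (-730/2331 + 513/131) = -60 - 1*1100173/305361 = -60 - 1100173/305361 = -19421833/305361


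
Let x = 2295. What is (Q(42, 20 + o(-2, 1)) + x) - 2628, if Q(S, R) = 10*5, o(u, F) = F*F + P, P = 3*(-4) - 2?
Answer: -283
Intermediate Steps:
P = -14 (P = -12 - 2 = -14)
o(u, F) = -14 + F² (o(u, F) = F*F - 14 = F² - 14 = -14 + F²)
Q(S, R) = 50
(Q(42, 20 + o(-2, 1)) + x) - 2628 = (50 + 2295) - 2628 = 2345 - 2628 = -283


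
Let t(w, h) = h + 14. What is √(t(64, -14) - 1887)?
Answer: I*√1887 ≈ 43.44*I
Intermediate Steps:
t(w, h) = 14 + h
√(t(64, -14) - 1887) = √((14 - 14) - 1887) = √(0 - 1887) = √(-1887) = I*√1887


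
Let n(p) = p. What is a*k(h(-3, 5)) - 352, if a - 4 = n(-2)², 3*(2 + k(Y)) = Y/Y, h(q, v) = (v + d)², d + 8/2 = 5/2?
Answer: -1096/3 ≈ -365.33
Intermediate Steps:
d = -3/2 (d = -4 + 5/2 = -3/2 ≈ -1.5000)
h(q, v) = (-3/2 + v)² (h(q, v) = (v - 3/2)² = (-3/2 + v)²)
k(Y) = -5/3 (k(Y) = -2 + (Y/Y)/3 = -2 + (⅓)*1 = -2 + ⅓ = -5/3)
a = 8 (a = 4 + (-2)² = 4 + 4 = 8)
a*k(h(-3, 5)) - 352 = 8*(-5/3) - 352 = -40/3 - 352 = -1096/3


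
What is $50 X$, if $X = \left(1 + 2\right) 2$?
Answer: $300$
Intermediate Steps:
$X = 6$ ($X = 3 \cdot 2 = 6$)
$50 X = 50 \cdot 6 = 300$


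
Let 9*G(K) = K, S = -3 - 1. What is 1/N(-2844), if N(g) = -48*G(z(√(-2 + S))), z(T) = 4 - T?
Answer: -3/88 - 3*I*√6/352 ≈ -0.034091 - 0.020876*I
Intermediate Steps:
S = -4
G(K) = K/9
N(g) = -64/3 + 16*I*√6/3 (N(g) = -16*(4 - √(-2 - 4))/3 = -16*(4 - √(-6))/3 = -16*(4 - I*√6)/3 = -48*(4/9 - I*√6/9) = -64/3 + 16*I*√6/3)
1/N(-2844) = 1/(-64/3 + 16*I*√6/3)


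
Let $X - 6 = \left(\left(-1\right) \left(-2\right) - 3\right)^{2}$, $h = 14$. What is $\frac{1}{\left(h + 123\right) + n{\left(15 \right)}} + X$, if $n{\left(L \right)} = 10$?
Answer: $\frac{1030}{147} \approx 7.0068$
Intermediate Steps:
$X = 7$ ($X = 6 + \left(\left(-1\right) \left(-2\right) - 3\right)^{2} = 6 + \left(2 - 3\right)^{2} = 6 + \left(-1\right)^{2} = 6 + 1 = 7$)
$\frac{1}{\left(h + 123\right) + n{\left(15 \right)}} + X = \frac{1}{\left(14 + 123\right) + 10} + 7 = \frac{1}{137 + 10} + 7 = \frac{1}{147} + 7 = \frac{1030}{147}$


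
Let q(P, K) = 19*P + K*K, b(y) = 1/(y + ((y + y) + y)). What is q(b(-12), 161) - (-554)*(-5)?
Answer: 1111229/48 ≈ 23151.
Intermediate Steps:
b(y) = 1/(4*y) (b(y) = 1/(y + (2*y + y)) = 1/(y + 3*y) = 1/(4*y))
q(P, K) = K² + 19*P (q(P, K) = 19*P + K² = K² + 19*P)
q(b(-12), 161) - (-554)*(-5) = (161² + 19*((¼)/(-12))) - (-554)*(-5) = (25921 + 19*((¼)*(-1/12))) - 1*2770 = (25921 + 19*(-1/48)) - 2770 = (25921 - 19/48) - 2770 = 1244189/48 - 2770 = 1111229/48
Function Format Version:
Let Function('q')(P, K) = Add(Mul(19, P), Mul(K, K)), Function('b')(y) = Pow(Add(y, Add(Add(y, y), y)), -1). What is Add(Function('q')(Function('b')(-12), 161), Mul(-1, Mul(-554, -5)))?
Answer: Rational(1111229, 48) ≈ 23151.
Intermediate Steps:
Function('b')(y) = Mul(Rational(1, 4), Pow(y, -1)) (Function('b')(y) = Pow(Add(y, Add(Mul(2, y), y)), -1) = Pow(Add(y, Mul(3, y)), -1) = Pow(Mul(4, y), -1) = Mul(Rational(1, 4), Pow(y, -1)))
Function('q')(P, K) = Add(Pow(K, 2), Mul(19, P)) (Function('q')(P, K) = Add(Mul(19, P), Pow(K, 2)) = Add(Pow(K, 2), Mul(19, P)))
Add(Function('q')(Function('b')(-12), 161), Mul(-1, Mul(-554, -5))) = Add(Add(Pow(161, 2), Mul(19, Mul(Rational(1, 4), Pow(-12, -1)))), Mul(-1, Mul(-554, -5))) = Add(Add(25921, Mul(19, Mul(Rational(1, 4), Rational(-1, 12)))), Mul(-1, 2770)) = Add(Add(25921, Mul(19, Rational(-1, 48))), -2770) = Add(Add(25921, Rational(-19, 48)), -2770) = Add(Rational(1244189, 48), -2770) = Rational(1111229, 48)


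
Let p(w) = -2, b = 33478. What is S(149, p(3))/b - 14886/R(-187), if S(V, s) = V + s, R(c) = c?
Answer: 498380997/6260386 ≈ 79.609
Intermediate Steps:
S(149, p(3))/b - 14886/R(-187) = (149 - 2)/33478 - 14886/(-187) = 147*(1/33478) - 14886*(-1/187) = 147/33478 + 14886/187 = 498380997/6260386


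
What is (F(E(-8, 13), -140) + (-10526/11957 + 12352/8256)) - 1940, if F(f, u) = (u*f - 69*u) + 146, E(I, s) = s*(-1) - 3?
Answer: 15588979865/1542453 ≈ 10107.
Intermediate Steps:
E(I, s) = -3 - s (E(I, s) = -s - 3 = -3 - s)
F(f, u) = 146 - 69*u + f*u (F(f, u) = (f*u - 69*u) + 146 = (-69*u + f*u) + 146 = 146 - 69*u + f*u)
(F(E(-8, 13), -140) + (-10526/11957 + 12352/8256)) - 1940 = ((146 - 69*(-140) + (-3 - 1*13)*(-140)) + (-10526/11957 + 12352/8256)) - 1940 = ((146 + 9660 + (-3 - 13)*(-140)) + (-10526*1/11957 + 12352*(1/8256))) - 1940 = ((146 + 9660 - 16*(-140)) + (-10526/11957 + 193/129)) - 1940 = ((146 + 9660 + 2240) + 949847/1542453) - 1940 = (12046 + 949847/1542453) - 1940 = 18581338685/1542453 - 1940 = 15588979865/1542453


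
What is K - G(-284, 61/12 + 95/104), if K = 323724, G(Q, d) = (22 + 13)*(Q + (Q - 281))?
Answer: 353439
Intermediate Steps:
G(Q, d) = -9835 + 70*Q (G(Q, d) = 35*(Q + (-281 + Q)) = 35*(-281 + 2*Q) = -9835 + 70*Q)
K - G(-284, 61/12 + 95/104) = 323724 - (-9835 + 70*(-284)) = 323724 - (-9835 - 19880) = 323724 - 1*(-29715) = 323724 + 29715 = 353439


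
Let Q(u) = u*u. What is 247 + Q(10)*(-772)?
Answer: -76953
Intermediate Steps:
Q(u) = u²
247 + Q(10)*(-772) = 247 + 10²*(-772) = 247 + 100*(-772) = 247 - 77200 = -76953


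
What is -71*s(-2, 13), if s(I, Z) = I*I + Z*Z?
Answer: -12283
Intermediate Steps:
s(I, Z) = I**2 + Z**2
-71*s(-2, 13) = -71*((-2)**2 + 13**2) = -71*(4 + 169) = -71*173 = -12283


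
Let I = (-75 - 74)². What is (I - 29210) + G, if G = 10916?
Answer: 3907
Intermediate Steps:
I = 22201 (I = (-149)² = 22201)
(I - 29210) + G = (22201 - 29210) + 10916 = -7009 + 10916 = 3907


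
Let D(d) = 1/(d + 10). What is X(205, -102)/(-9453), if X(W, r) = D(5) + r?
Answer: 1529/141795 ≈ 0.010783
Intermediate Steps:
D(d) = 1/(10 + d)
X(W, r) = 1/15 + r (X(W, r) = 1/(10 + 5) + r = 1/15 + r)
X(205, -102)/(-9453) = (1/15 - 102)/(-9453) = -1529/15*(-1/9453) = 1529/141795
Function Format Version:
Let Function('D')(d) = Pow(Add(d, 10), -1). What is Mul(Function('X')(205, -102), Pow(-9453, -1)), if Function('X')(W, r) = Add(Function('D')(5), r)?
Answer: Rational(1529, 141795) ≈ 0.010783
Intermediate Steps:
Function('D')(d) = Pow(Add(10, d), -1)
Function('X')(W, r) = Add(Rational(1, 15), r) (Function('X')(W, r) = Add(Pow(Add(10, 5), -1), r) = Add(Pow(15, -1), r) = Add(Rational(1, 15), r))
Mul(Function('X')(205, -102), Pow(-9453, -1)) = Mul(Add(Rational(1, 15), -102), Pow(-9453, -1)) = Mul(Rational(-1529, 15), Rational(-1, 9453)) = Rational(1529, 141795)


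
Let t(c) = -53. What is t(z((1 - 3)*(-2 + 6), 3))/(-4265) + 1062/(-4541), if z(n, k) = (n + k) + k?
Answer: -4288757/19367365 ≈ -0.22144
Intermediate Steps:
z(n, k) = n + 2*k (z(n, k) = (k + n) + k = n + 2*k)
t(z((1 - 3)*(-2 + 6), 3))/(-4265) + 1062/(-4541) = -53/(-4265) + 1062/(-4541) = -53*(-1/4265) + 1062*(-1/4541) = 53/4265 - 1062/4541 = -4288757/19367365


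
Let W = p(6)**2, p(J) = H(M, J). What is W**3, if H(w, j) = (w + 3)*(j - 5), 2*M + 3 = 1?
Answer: 64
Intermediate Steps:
M = -1 (M = -3/2 + (1/2)*1 = -3/2 + 1/2 = -1)
H(w, j) = (-5 + j)*(3 + w) (H(w, j) = (3 + w)*(-5 + j) = (-5 + j)*(3 + w))
p(J) = -10 + 2*J (p(J) = -15 - 5*(-1) + 3*J + J*(-1) = -15 + 5 + 3*J - J = -10 + 2*J)
W = 4 (W = (-10 + 2*6)**2 = (-10 + 12)**2 = 2**2 = 4)
W**3 = 4**3 = 64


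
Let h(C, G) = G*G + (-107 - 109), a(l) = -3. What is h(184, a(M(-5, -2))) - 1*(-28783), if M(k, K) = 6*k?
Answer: 28576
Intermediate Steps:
h(C, G) = -216 + G² (h(C, G) = G² - 216 = -216 + G²)
h(184, a(M(-5, -2))) - 1*(-28783) = (-216 + (-3)²) - 1*(-28783) = (-216 + 9) + 28783 = -207 + 28783 = 28576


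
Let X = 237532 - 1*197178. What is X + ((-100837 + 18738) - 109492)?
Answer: -151237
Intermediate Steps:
X = 40354 (X = 237532 - 197178 = 40354)
X + ((-100837 + 18738) - 109492) = 40354 + ((-100837 + 18738) - 109492) = 40354 + (-82099 - 109492) = 40354 - 191591 = -151237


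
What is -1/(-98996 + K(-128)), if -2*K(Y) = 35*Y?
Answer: 1/96756 ≈ 1.0335e-5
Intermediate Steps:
K(Y) = -35*Y/2
-1/(-98996 + K(-128)) = -1/(-98996 - 35/2*(-128)) = -1/(-98996 + 2240) = -1/(-96756) = -1*(-1/96756) = 1/96756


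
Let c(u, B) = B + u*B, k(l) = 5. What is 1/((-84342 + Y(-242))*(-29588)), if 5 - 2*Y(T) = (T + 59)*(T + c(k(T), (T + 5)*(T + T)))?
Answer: -1/1860144582686 ≈ -5.3759e-13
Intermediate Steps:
c(u, B) = B + B*u
Y(T) = 5/2 - (59 + T)*(T + 12*T*(5 + T))/2 (Y(T) = 5/2 - (T + 59)*(T + ((T + 5)*(T + T))*(1 + 5))/2 = 5/2 - (59 + T)*(T + ((5 + T)*(2*T))*6)/2 = 5/2 - (59 + T)*(T + (2*T*(5 + T))*6)/2 = 5/2 - (59 + T)*(T + 12*T*(5 + T))/2)
1/((-84342 + Y(-242))*(-29588)) = 1/(-84342 + (5/2 - 6*(-242)³ - 3599/2*(-242) - 769/2*(-242)²)*(-29588)) = -1/29588/(-84342 + (5/2 - 6*(-14172488) + 435479 - 769/2*58564)) = -1/29588/(-84342 + (5/2 + 85034928 + 435479 - 22517858)) = -1/29588/(-84342 + 125905103/2) = -1/29588/(125736419/2) = (2/125736419)*(-1/29588) = -1/1860144582686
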